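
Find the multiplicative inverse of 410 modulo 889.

219

By the extended Euclidean algorithm:
889 = 2·410 + 69
410 = 5·69 + 65
69 = 1·65 + 4
65 = 16·4 + 1
4 = 4·1 + 0
gcd(410, 889) = 1, so the inverse exists.
Back-substitute for 1:
1 = 1·65 − 16·4
  = −16·69 + 17·65
  = 17·410 − 101·69
  = −101·889 + 219·410
So 410⁻¹ ≡ 219 (mod 889).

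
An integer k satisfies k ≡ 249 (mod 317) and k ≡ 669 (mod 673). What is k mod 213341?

317⁻¹ mod 673: 317×138 ≡ 1 (mod 673), so 317⁻¹ ≡ 138.
k = 249 + 317×((669 − 249)×138 mod 673) = 249 + 317×82 = 26243.

26243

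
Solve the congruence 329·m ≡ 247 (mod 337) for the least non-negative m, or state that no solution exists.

264

gcd(329, 337) = 1, so a unique solution mod 337 exists.
329⁻¹ ≡ 42 (mod 337).
m ≡ 42·247 ≡ 264 (mod 337).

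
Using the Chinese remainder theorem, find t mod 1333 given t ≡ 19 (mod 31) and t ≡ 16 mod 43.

31⁻¹ mod 43: 31·25 ≡ 1 (mod 43), so 31⁻¹ ≡ 25.
t = 19 + 31·((16 − 19)·25 mod 43) = 19 + 31·11 = 360.

360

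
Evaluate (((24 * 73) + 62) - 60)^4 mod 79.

45

24 * 73 = 1752 ≡ 14 (mod 79)
14 + 62 = 76
76 - 60 = 16
(16)^4 ≡ 45 (mod 79)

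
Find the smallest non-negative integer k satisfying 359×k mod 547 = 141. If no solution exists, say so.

136

gcd(359, 547) = 1, so a unique solution mod 547 exists.
359⁻¹ ≡ 32 (mod 547).
k ≡ 32×141 ≡ 136 (mod 547).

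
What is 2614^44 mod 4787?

By square-and-multiply:
2614^1 ≡ 2614 (mod 4787)
2614^2 ≡ 2614^2 = 6832996 ≡ 1947 (mod 4787)
2614^4 ≡ 1947^2 = 3790809 ≡ 4292 (mod 4787)
2614^8 ≡ 4292^2 = 18421264 ≡ 888 (mod 4787)
2614^16 ≡ 888^2 = 788544 ≡ 3476 (mod 4787)
2614^32 ≡ 3476^2 = 12082576 ≡ 188 (mod 4787)
2614^44 = 2614^32 · 2614^8 · 2614^4 ≡ 188 · 888 · 4292 (mod 4787).
Accumulate the product:
188 · 888 = 166944 ≡ 4186
4186 · 4292 = 17966312 ≡ 701

701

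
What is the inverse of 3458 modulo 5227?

588

Apply the Euclidean algorithm and back-substitute:
5227 = 1*3458 + 1769
3458 = 1*1769 + 1689
1769 = 1*1689 + 80
1689 = 21*80 + 9
80 = 8*9 + 8
9 = 1*8 + 1
8 = 8*1 + 0
gcd(3458, 5227) = 1, so the inverse exists.
Back-substitute for 1:
1 = 1*9 − 1*8
  = −1*80 + 9*9
  = 9*1689 − 190*80
  = −190*1769 + 199*1689
  = 199*3458 − 389*1769
  = −389*5227 + 588*3458
So 3458⁻¹ ≡ 588 (mod 5227).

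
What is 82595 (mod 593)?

168

82595 = 139·593 + 168, so 82595 ≡ 168 (mod 593).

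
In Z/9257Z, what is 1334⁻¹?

5600

9257 = 6·1334 + 1253
1334 = 1·1253 + 81
1253 = 15·81 + 38
81 = 2·38 + 5
38 = 7·5 + 3
5 = 1·3 + 2
3 = 1·2 + 1
2 = 2·1 + 0
gcd(1334, 9257) = 1, so the inverse exists.
Bézout: 1 = 527·9257 − 3657·1334.
So 1334⁻¹ ≡ −3657 ≡ 5600 (mod 9257).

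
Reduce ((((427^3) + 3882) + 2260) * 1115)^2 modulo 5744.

(427)^3 ≡ 307 (mod 5744)
307 + 3882 = 4189
4189 + 2260 = 6449 ≡ 705 (mod 5744)
705 * 1115 = 786075 ≡ 4891 (mod 5744)
(4891)^2 ≡ 3865 (mod 5744)

3865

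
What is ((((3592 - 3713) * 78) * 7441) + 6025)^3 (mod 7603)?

3940

3592 - 3713 = -121 ≡ 7482 (mod 7603)
7482 * 78 = 583596 ≡ 5768 (mod 7603)
5768 * 7441 = 42919688 ≡ 753 (mod 7603)
753 + 6025 = 6778
(6778)^3 ≡ 3940 (mod 7603)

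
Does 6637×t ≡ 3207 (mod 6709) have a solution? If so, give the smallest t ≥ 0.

235

gcd(6637, 6709) = 1, so a unique solution mod 6709 exists.
6637⁻¹ ≡ 5684 (mod 6709).
t ≡ 5684×3207 ≡ 235 (mod 6709).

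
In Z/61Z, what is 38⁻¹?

By the extended Euclidean algorithm:
61 = 1*38 + 23
38 = 1*23 + 15
23 = 1*15 + 8
15 = 1*8 + 7
8 = 1*7 + 1
7 = 7*1 + 0
gcd(38, 61) = 1, so the inverse exists.
Bézout: 1 = 5*61 − 8*38.
So 38⁻¹ ≡ −8 ≡ 53 (mod 61).

53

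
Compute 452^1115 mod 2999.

1258

Compute successive squares:
1115 in binary is 10001011011, i.e. 1115 = 1024 + 64 + 16 + 8 + 2 + 1.
452^1 ≡ 452 (mod 2999)
452^2 ≡ 452^2 = 204304 ≡ 372 (mod 2999)
452^4 ≡ 372^2 = 138384 ≡ 430 (mod 2999)
452^8 ≡ 430^2 = 184900 ≡ 1961 (mod 2999)
452^16 ≡ 1961^2 = 3845521 ≡ 803 (mod 2999)
452^32 ≡ 803^2 = 644809 ≡ 24 (mod 2999)
452^64 ≡ 24^2 = 576 (mod 2999)
452^128 ≡ 576^2 = 331776 ≡ 1886 (mod 2999)
452^256 ≡ 1886^2 = 3556996 ≡ 182 (mod 2999)
452^512 ≡ 182^2 = 33124 ≡ 135 (mod 2999)
452^1024 ≡ 135^2 = 18225 ≡ 231 (mod 2999)
452^1115 = 452^1024 * 452^64 * 452^16 * 452^8 * 452^2 * 452^1 ≡ 231 * 576 * 803 * 1961 * 372 * 452 (mod 2999).
Accumulate the product:
231 * 576 = 133056 ≡ 1100
1100 * 803 = 883300 ≡ 1594
1594 * 1961 = 3125834 ≡ 876
876 * 372 = 325872 ≡ 1980
1980 * 452 = 894960 ≡ 1258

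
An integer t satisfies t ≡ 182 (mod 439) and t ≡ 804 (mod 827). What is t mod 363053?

439⁻¹ mod 827: 439·373 ≡ 1 (mod 827), so 439⁻¹ ≡ 373.
t = 182 + 439·((804 − 182)·373 mod 827) = 182 + 439·446 = 195976.

195976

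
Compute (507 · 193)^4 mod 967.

507 · 193 = 97851 ≡ 184 (mod 967)
(184)^4 ≡ 121 (mod 967)

121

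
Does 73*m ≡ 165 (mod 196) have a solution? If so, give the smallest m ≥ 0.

13

gcd(73, 196) = 1, so a unique solution mod 196 exists.
73⁻¹ ≡ 145 (mod 196).
m ≡ 145*165 ≡ 13 (mod 196).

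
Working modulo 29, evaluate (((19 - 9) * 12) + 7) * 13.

27

19 - 9 = 10
10 * 12 = 120 ≡ 4 (mod 29)
4 + 7 = 11
11 * 13 = 143 ≡ 27 (mod 29)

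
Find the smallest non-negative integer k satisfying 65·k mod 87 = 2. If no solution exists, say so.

79

gcd(65, 87) = 1, so a unique solution mod 87 exists.
65⁻¹ ≡ 83 (mod 87).
k ≡ 83·2 ≡ 79 (mod 87).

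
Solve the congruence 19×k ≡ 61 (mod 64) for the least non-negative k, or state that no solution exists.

47

gcd(19, 64) = 1, so a unique solution mod 64 exists.
19⁻¹ ≡ 27 (mod 64).
k ≡ 27×61 ≡ 47 (mod 64).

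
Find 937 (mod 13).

937 = 72·13 + 1, so 937 ≡ 1 (mod 13).

1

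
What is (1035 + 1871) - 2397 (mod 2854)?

1035 + 1871 = 2906 ≡ 52 (mod 2854)
52 - 2397 = -2345 ≡ 509 (mod 2854)

509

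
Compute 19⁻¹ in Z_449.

260

449 = 23×19 + 12
19 = 1×12 + 7
12 = 1×7 + 5
7 = 1×5 + 2
5 = 2×2 + 1
2 = 2×1 + 0
gcd(19, 449) = 1, so the inverse exists.
Back-substitute for 1:
1 = 1×5 − 2×2
  = −2×7 + 3×5
  = 3×12 − 5×7
  = −5×19 + 8×12
  = 8×449 − 189×19
So 19⁻¹ ≡ −189 ≡ 260 (mod 449).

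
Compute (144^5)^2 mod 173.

47

(144)^5 ≡ 77 (mod 173)
(77)^2 ≡ 47 (mod 173)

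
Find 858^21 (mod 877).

By square-and-multiply:
21 in binary is 10101, i.e. 21 = 16 + 4 + 1.
858^1 ≡ 858 (mod 877)
858^2 ≡ 858^2 = 736164 ≡ 361 (mod 877)
858^4 ≡ 361^2 = 130321 ≡ 525 (mod 877)
858^8 ≡ 525^2 = 275625 ≡ 247 (mod 877)
858^16 ≡ 247^2 = 61009 ≡ 496 (mod 877)
858^21 = 858^16 · 858^4 · 858^1 ≡ 496 · 525 · 858 (mod 877).
Accumulate the product:
496 · 525 = 260400 ≡ 808
808 · 858 = 693264 ≡ 434

434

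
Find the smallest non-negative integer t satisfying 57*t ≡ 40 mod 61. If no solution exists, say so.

gcd(57, 61) = 1, so a unique solution mod 61 exists.
57⁻¹ ≡ 15 (mod 61).
t ≡ 15*40 ≡ 51 (mod 61).

51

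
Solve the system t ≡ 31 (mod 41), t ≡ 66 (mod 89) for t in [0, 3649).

3270

41⁻¹ mod 89: 41·76 ≡ 1 (mod 89), so 41⁻¹ ≡ 76.
t = 31 + 41·((66 − 31)·76 mod 89) = 31 + 41·79 = 3270.
Check: 3270 mod 41 = 31, 3270 mod 89 = 66. ✓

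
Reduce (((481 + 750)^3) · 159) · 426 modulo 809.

481 + 750 = 1231 ≡ 422 (mod 809)
(422)^3 ≡ 202 (mod 809)
202 · 159 = 32118 ≡ 567 (mod 809)
567 · 426 = 241542 ≡ 460 (mod 809)

460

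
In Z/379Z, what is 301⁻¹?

By the extended Euclidean algorithm:
379 = 1·301 + 78
301 = 3·78 + 67
78 = 1·67 + 11
67 = 6·11 + 1
11 = 11·1 + 0
gcd(301, 379) = 1, so the inverse exists.
Back-substitute for 1:
1 = 1·67 − 6·11
  = −6·78 + 7·67
  = 7·301 − 27·78
  = −27·379 + 34·301
So 301⁻¹ ≡ 34 (mod 379).

34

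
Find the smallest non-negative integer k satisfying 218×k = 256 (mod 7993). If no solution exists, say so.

gcd(218, 7993) = 1, so a unique solution mod 7993 exists.
218⁻¹ ≡ 110 (mod 7993).
k ≡ 110×256 ≡ 4181 (mod 7993).

4181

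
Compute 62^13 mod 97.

Using repeated squaring:
62^1 ≡ 62 (mod 97)
62^2 ≡ 62^2 = 3844 ≡ 61 (mod 97)
62^4 ≡ 61^2 = 3721 ≡ 35 (mod 97)
62^8 ≡ 35^2 = 1225 ≡ 61 (mod 97)
62^13 = 62^8 * 62^4 * 62^1 ≡ 61 * 35 * 62 (mod 97).
Accumulate the product:
61 * 35 = 2135 ≡ 1
1 * 62 = 62

62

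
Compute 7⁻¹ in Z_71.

71 = 10*7 + 1
7 = 7*1 + 0
gcd(7, 71) = 1, so the inverse exists.
Back-substitute for 1:
1 = 1*71 − 10*7
So 7⁻¹ ≡ −10 ≡ 61 (mod 71).

61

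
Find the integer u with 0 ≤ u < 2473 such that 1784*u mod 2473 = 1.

Apply the Euclidean algorithm and back-substitute:
2473 = 1·1784 + 689
1784 = 2·689 + 406
689 = 1·406 + 283
406 = 1·283 + 123
283 = 2·123 + 37
123 = 3·37 + 12
37 = 3·12 + 1
12 = 12·1 + 0
gcd(1784, 2473) = 1, so the inverse exists.
Back-substitute for 1:
1 = 1·37 − 3·12
  = −3·123 + 10·37
  = 10·283 − 23·123
  = −23·406 + 33·283
  = 33·689 − 56·406
  = −56·1784 + 145·689
  = 145·2473 − 201·1784
So 1784⁻¹ ≡ −201 ≡ 2272 (mod 2473).

2272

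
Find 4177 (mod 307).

4177 = 13*307 + 186, so 4177 ≡ 186 (mod 307).

186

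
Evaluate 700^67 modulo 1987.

Compute successive squares:
67 in binary is 1000011, i.e. 67 = 64 + 2 + 1.
700^1 ≡ 700 (mod 1987)
700^2 ≡ 700^2 = 490000 ≡ 1198 (mod 1987)
700^4 ≡ 1198^2 = 1435204 ≡ 590 (mod 1987)
700^8 ≡ 590^2 = 348100 ≡ 375 (mod 1987)
700^16 ≡ 375^2 = 140625 ≡ 1535 (mod 1987)
700^32 ≡ 1535^2 = 2356225 ≡ 1630 (mod 1987)
700^64 ≡ 1630^2 = 2656900 ≡ 281 (mod 1987)
700^67 = 700^64 · 700^2 · 700^1 ≡ 281 · 1198 · 700 (mod 1987).
Accumulate the product:
281 · 1198 = 336638 ≡ 835
835 · 700 = 584500 ≡ 322

322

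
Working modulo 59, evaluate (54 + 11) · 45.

34

54 + 11 = 65 ≡ 6 (mod 59)
6 · 45 = 270 ≡ 34 (mod 59)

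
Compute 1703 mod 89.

12

1703 = 19·89 + 12, so 1703 ≡ 12 (mod 89).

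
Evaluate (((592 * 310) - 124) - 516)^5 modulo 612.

180

592 * 310 = 183520 ≡ 532 (mod 612)
532 - 124 = 408
408 - 516 = -108 ≡ 504 (mod 612)
(504)^5 ≡ 180 (mod 612)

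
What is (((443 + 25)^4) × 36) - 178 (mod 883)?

27

443 + 25 = 468
(468)^4 ≡ 717 (mod 883)
717 × 36 = 25812 ≡ 205 (mod 883)
205 - 178 = 27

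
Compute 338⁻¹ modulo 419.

150

Apply the Euclidean algorithm and back-substitute:
419 = 1·338 + 81
338 = 4·81 + 14
81 = 5·14 + 11
14 = 1·11 + 3
11 = 3·3 + 2
3 = 1·2 + 1
2 = 2·1 + 0
gcd(338, 419) = 1, so the inverse exists.
Bézout: 1 = −121·419 + 150·338.
So 338⁻¹ ≡ 150 (mod 419).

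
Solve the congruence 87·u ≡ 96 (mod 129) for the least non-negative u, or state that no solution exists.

gcd(87, 129) = 3, and 3 | 96, so solutions exist.
Divide through by 3: 29·u mod 43 = 32.
29⁻¹ ≡ 3 (mod 43).
u ≡ 3·32 ≡ 10 (mod 43).
The smallest non-negative solution is u = 10.

10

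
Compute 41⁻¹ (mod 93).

59

By the extended Euclidean algorithm:
93 = 2×41 + 11
41 = 3×11 + 8
11 = 1×8 + 3
8 = 2×3 + 2
3 = 1×2 + 1
2 = 2×1 + 0
gcd(41, 93) = 1, so the inverse exists.
Back-substitute for 1:
1 = 1×3 − 1×2
  = −1×8 + 3×3
  = 3×11 − 4×8
  = −4×41 + 15×11
  = 15×93 − 34×41
So 41⁻¹ ≡ −34 ≡ 59 (mod 93).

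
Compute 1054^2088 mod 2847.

1

2088 in binary is 100000101000, i.e. 2088 = 2048 + 32 + 8.
1054^1 ≡ 1054 (mod 2847)
1054^2 ≡ 1054^2 = 1110916 ≡ 586 (mod 2847)
1054^4 ≡ 586^2 = 343396 ≡ 1756 (mod 2847)
1054^8 ≡ 1756^2 = 3083536 ≡ 235 (mod 2847)
1054^16 ≡ 235^2 = 55225 ≡ 1132 (mod 2847)
1054^32 ≡ 1132^2 = 1281424 ≡ 274 (mod 2847)
1054^64 ≡ 274^2 = 75076 ≡ 1054 (mod 2847)
1054^128 ≡ 1054^2 = 1110916 ≡ 586 (mod 2847)
1054^256 ≡ 586^2 = 343396 ≡ 1756 (mod 2847)
1054^512 ≡ 1756^2 = 3083536 ≡ 235 (mod 2847)
1054^1024 ≡ 235^2 = 55225 ≡ 1132 (mod 2847)
1054^2048 ≡ 1132^2 = 1281424 ≡ 274 (mod 2847)
1054^2088 = 1054^2048 × 1054^32 × 1054^8 ≡ 274 × 274 × 235 (mod 2847).
Accumulate the product:
274 × 274 = 75076 ≡ 1054
1054 × 235 = 247690 ≡ 1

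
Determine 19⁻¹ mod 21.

21 = 1×19 + 2
19 = 9×2 + 1
2 = 2×1 + 0
gcd(19, 21) = 1, so the inverse exists.
Bézout: 1 = −9×21 + 10×19.
So 19⁻¹ ≡ 10 (mod 21).

10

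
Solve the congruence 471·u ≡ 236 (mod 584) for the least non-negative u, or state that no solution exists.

gcd(471, 584) = 1, so a unique solution mod 584 exists.
471⁻¹ ≡ 31 (mod 584).
u ≡ 31·236 ≡ 308 (mod 584).

308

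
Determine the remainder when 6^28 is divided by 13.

9

By square-and-multiply:
28 in binary is 11100, i.e. 28 = 16 + 8 + 4.
6^1 ≡ 6 (mod 13)
6^2 ≡ 6^2 = 36 ≡ 10 (mod 13)
6^4 ≡ 10^2 = 100 ≡ 9 (mod 13)
6^8 ≡ 9^2 = 81 ≡ 3 (mod 13)
6^16 ≡ 3^2 = 9 (mod 13)
6^28 = 6^16 × 6^8 × 6^4 ≡ 9 × 3 × 9 (mod 13).
Accumulate the product:
9 × 3 = 27 ≡ 1
1 × 9 = 9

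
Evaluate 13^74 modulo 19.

By square-and-multiply:
74 in binary is 1001010, i.e. 74 = 64 + 8 + 2.
13^1 ≡ 13 (mod 19)
13^2 ≡ 13^2 = 169 ≡ 17 (mod 19)
13^4 ≡ 17^2 = 289 ≡ 4 (mod 19)
13^8 ≡ 4^2 = 16 (mod 19)
13^16 ≡ 16^2 = 256 ≡ 9 (mod 19)
13^32 ≡ 9^2 = 81 ≡ 5 (mod 19)
13^64 ≡ 5^2 = 25 ≡ 6 (mod 19)
13^74 = 13^64 × 13^8 × 13^2 ≡ 6 × 16 × 17 (mod 19).
Accumulate the product:
6 × 16 = 96 ≡ 1
1 × 17 = 17

17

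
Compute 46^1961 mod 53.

13

Using repeated squaring:
1961 in binary is 11110101001, i.e. 1961 = 1024 + 512 + 256 + 128 + 32 + 8 + 1.
46^1 ≡ 46 (mod 53)
46^2 ≡ 46^2 = 2116 ≡ 49 (mod 53)
46^4 ≡ 49^2 = 2401 ≡ 16 (mod 53)
46^8 ≡ 16^2 = 256 ≡ 44 (mod 53)
46^16 ≡ 44^2 = 1936 ≡ 28 (mod 53)
46^32 ≡ 28^2 = 784 ≡ 42 (mod 53)
46^64 ≡ 42^2 = 1764 ≡ 15 (mod 53)
46^128 ≡ 15^2 = 225 ≡ 13 (mod 53)
46^256 ≡ 13^2 = 169 ≡ 10 (mod 53)
46^512 ≡ 10^2 = 100 ≡ 47 (mod 53)
46^1024 ≡ 47^2 = 2209 ≡ 36 (mod 53)
46^1961 = 46^1024 * 46^512 * 46^256 * 46^128 * 46^32 * 46^8 * 46^1 ≡ 36 * 47 * 10 * 13 * 42 * 44 * 46 (mod 53).
Accumulate the product:
36 * 47 = 1692 ≡ 49
49 * 10 = 490 ≡ 13
13 * 13 = 169 ≡ 10
10 * 42 = 420 ≡ 49
49 * 44 = 2156 ≡ 36
36 * 46 = 1656 ≡ 13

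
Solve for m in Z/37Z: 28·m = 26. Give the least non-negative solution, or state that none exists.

gcd(28, 37) = 1, so a unique solution mod 37 exists.
28⁻¹ ≡ 4 (mod 37).
m ≡ 4·26 ≡ 30 (mod 37).

30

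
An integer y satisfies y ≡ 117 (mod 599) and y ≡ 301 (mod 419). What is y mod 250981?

89967

599⁻¹ mod 419: 599·142 ≡ 1 (mod 419), so 599⁻¹ ≡ 142.
y = 117 + 599·((301 − 117)·142 mod 419) = 117 + 599·150 = 89967.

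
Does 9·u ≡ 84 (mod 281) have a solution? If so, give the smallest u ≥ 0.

103

gcd(9, 281) = 1, so a unique solution mod 281 exists.
9⁻¹ ≡ 125 (mod 281).
u ≡ 125·84 ≡ 103 (mod 281).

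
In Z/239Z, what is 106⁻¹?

Run the extended Euclidean algorithm:
239 = 2*106 + 27
106 = 3*27 + 25
27 = 1*25 + 2
25 = 12*2 + 1
2 = 2*1 + 0
gcd(106, 239) = 1, so the inverse exists.
Back-substitute for 1:
1 = 1*25 − 12*2
  = −12*27 + 13*25
  = 13*106 − 51*27
  = −51*239 + 115*106
So 106⁻¹ ≡ 115 (mod 239).

115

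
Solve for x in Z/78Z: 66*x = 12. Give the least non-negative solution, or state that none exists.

12

gcd(66, 78) = 6, and 6 | 12, so solutions exist.
Divide through by 6: 11*x mod 13 = 2.
11⁻¹ ≡ 6 (mod 13).
x ≡ 6*2 ≡ 12 (mod 13).
The smallest non-negative solution is x = 12.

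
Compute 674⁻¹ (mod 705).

Run the extended Euclidean algorithm:
705 = 1·674 + 31
674 = 21·31 + 23
31 = 1·23 + 8
23 = 2·8 + 7
8 = 1·7 + 1
7 = 7·1 + 0
gcd(674, 705) = 1, so the inverse exists.
Back-substitute for 1:
1 = 1·8 − 1·7
  = −1·23 + 3·8
  = 3·31 − 4·23
  = −4·674 + 87·31
  = 87·705 − 91·674
So 674⁻¹ ≡ −91 ≡ 614 (mod 705).

614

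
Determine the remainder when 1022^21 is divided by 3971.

Compute successive squares:
21 in binary is 10101, i.e. 21 = 16 + 4 + 1.
1022^1 ≡ 1022 (mod 3971)
1022^2 ≡ 1022^2 = 1044484 ≡ 111 (mod 3971)
1022^4 ≡ 111^2 = 12321 ≡ 408 (mod 3971)
1022^8 ≡ 408^2 = 166464 ≡ 3653 (mod 3971)
1022^16 ≡ 3653^2 = 13344409 ≡ 1849 (mod 3971)
1022^21 = 1022^16 · 1022^4 · 1022^1 ≡ 1849 · 408 · 1022 (mod 3971).
Accumulate the product:
1849 · 408 = 754392 ≡ 3873
3873 · 1022 = 3958206 ≡ 3090

3090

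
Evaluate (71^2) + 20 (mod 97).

(71)^2 ≡ 94 (mod 97)
94 + 20 = 114 ≡ 17 (mod 97)

17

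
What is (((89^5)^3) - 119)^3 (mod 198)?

126

(89)^5 ≡ 89 (mod 198)
(89)^3 ≡ 89 (mod 198)
89 - 119 = -30 ≡ 168 (mod 198)
(168)^3 ≡ 126 (mod 198)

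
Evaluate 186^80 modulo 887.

By square-and-multiply:
80 in binary is 1010000, i.e. 80 = 64 + 16.
186^1 ≡ 186 (mod 887)
186^2 ≡ 186^2 = 34596 ≡ 3 (mod 887)
186^4 ≡ 3^2 = 9 (mod 887)
186^8 ≡ 9^2 = 81 (mod 887)
186^16 ≡ 81^2 = 6561 ≡ 352 (mod 887)
186^32 ≡ 352^2 = 123904 ≡ 611 (mod 887)
186^64 ≡ 611^2 = 373321 ≡ 781 (mod 887)
186^80 = 186^64 · 186^16 ≡ 781 · 352 (mod 887).
781 · 352 = 274912 ≡ 829 (mod 887).

829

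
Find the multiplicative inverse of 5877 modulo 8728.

Apply the Euclidean algorithm and back-substitute:
8728 = 1·5877 + 2851
5877 = 2·2851 + 175
2851 = 16·175 + 51
175 = 3·51 + 22
51 = 2·22 + 7
22 = 3·7 + 1
7 = 7·1 + 0
gcd(5877, 8728) = 1, so the inverse exists.
Bézout: 1 = −806·8728 + 1197·5877.
So 5877⁻¹ ≡ 1197 (mod 8728).

1197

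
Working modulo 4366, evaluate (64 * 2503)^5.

4240

64 * 2503 = 160192 ≡ 3016 (mod 4366)
(3016)^5 ≡ 4240 (mod 4366)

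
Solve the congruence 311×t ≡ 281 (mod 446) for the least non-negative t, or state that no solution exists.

249

gcd(311, 446) = 1, so a unique solution mod 446 exists.
311⁻¹ ≡ 185 (mod 446).
t ≡ 185×281 ≡ 249 (mod 446).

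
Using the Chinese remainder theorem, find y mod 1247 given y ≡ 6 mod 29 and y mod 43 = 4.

29⁻¹ mod 43: 29*3 ≡ 1 (mod 43), so 29⁻¹ ≡ 3.
y = 6 + 29*((4 − 6)*3 mod 43) = 6 + 29*37 = 1079.
Check: 1079 mod 29 = 6, 1079 mod 43 = 4. ✓

1079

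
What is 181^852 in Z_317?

181^1 ≡ 181 (mod 317)
181^2 ≡ 181^2 = 32761 ≡ 110 (mod 317)
181^4 ≡ 110^2 = 12100 ≡ 54 (mod 317)
181^8 ≡ 54^2 = 2916 ≡ 63 (mod 317)
181^16 ≡ 63^2 = 3969 ≡ 165 (mod 317)
181^32 ≡ 165^2 = 27225 ≡ 280 (mod 317)
181^64 ≡ 280^2 = 78400 ≡ 101 (mod 317)
181^128 ≡ 101^2 = 10201 ≡ 57 (mod 317)
181^256 ≡ 57^2 = 3249 ≡ 79 (mod 317)
181^512 ≡ 79^2 = 6241 ≡ 218 (mod 317)
181^852 = 181^512 · 181^256 · 181^64 · 181^16 · 181^4 ≡ 218 · 79 · 101 · 165 · 54 (mod 317).
Accumulate the product:
218 · 79 = 17222 ≡ 104
104 · 101 = 10504 ≡ 43
43 · 165 = 7095 ≡ 121
121 · 54 = 6534 ≡ 194

194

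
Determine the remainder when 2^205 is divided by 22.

10

Compute successive squares:
2^1 ≡ 2 (mod 22)
2^2 ≡ 2^2 = 4 (mod 22)
2^4 ≡ 4^2 = 16 (mod 22)
2^8 ≡ 16^2 = 256 ≡ 14 (mod 22)
2^16 ≡ 14^2 = 196 ≡ 20 (mod 22)
2^32 ≡ 20^2 = 400 ≡ 4 (mod 22)
2^64 ≡ 4^2 = 16 (mod 22)
2^128 ≡ 16^2 = 256 ≡ 14 (mod 22)
2^205 = 2^128 × 2^64 × 2^8 × 2^4 × 2^1 ≡ 14 × 16 × 14 × 16 × 2 (mod 22).
Accumulate the product:
14 × 16 = 224 ≡ 4
4 × 14 = 56 ≡ 12
12 × 16 = 192 ≡ 16
16 × 2 = 32 ≡ 10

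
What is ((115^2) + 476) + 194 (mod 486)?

(115)^2 ≡ 103 (mod 486)
103 + 476 = 579 ≡ 93 (mod 486)
93 + 194 = 287

287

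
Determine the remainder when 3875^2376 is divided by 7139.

5327

By square-and-multiply:
2376 in binary is 100101001000, i.e. 2376 = 2048 + 256 + 64 + 8.
3875^1 ≡ 3875 (mod 7139)
3875^2 ≡ 3875^2 = 15015625 ≡ 2308 (mod 7139)
3875^4 ≡ 2308^2 = 5326864 ≡ 1170 (mod 7139)
3875^8 ≡ 1170^2 = 1368900 ≡ 5351 (mod 7139)
3875^16 ≡ 5351^2 = 28633201 ≡ 5811 (mod 7139)
3875^32 ≡ 5811^2 = 33767721 ≡ 251 (mod 7139)
3875^64 ≡ 251^2 = 63001 ≡ 5889 (mod 7139)
3875^128 ≡ 5889^2 = 34680321 ≡ 6198 (mod 7139)
3875^256 ≡ 6198^2 = 38415204 ≡ 245 (mod 7139)
3875^512 ≡ 245^2 = 60025 ≡ 2913 (mod 7139)
3875^1024 ≡ 2913^2 = 8485569 ≡ 4437 (mod 7139)
3875^2048 ≡ 4437^2 = 19686969 ≡ 4746 (mod 7139)
3875^2376 = 3875^2048 × 3875^256 × 3875^64 × 3875^8 ≡ 4746 × 245 × 5889 × 5351 (mod 7139).
Accumulate the product:
4746 × 245 = 1162770 ≡ 6252
6252 × 5889 = 36818028 ≡ 2205
2205 × 5351 = 11798955 ≡ 5327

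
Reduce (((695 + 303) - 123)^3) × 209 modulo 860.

695 + 303 = 998 ≡ 138 (mod 860)
138 - 123 = 15
(15)^3 ≡ 795 (mod 860)
795 × 209 = 166155 ≡ 175 (mod 860)

175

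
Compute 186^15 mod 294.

288

Compute successive squares:
15 in binary is 1111, i.e. 15 = 8 + 4 + 2 + 1.
186^1 ≡ 186 (mod 294)
186^2 ≡ 186^2 = 34596 ≡ 198 (mod 294)
186^4 ≡ 198^2 = 39204 ≡ 102 (mod 294)
186^8 ≡ 102^2 = 10404 ≡ 114 (mod 294)
186^15 = 186^8 × 186^4 × 186^2 × 186^1 ≡ 114 × 102 × 198 × 186 (mod 294).
Accumulate the product:
114 × 102 = 11628 ≡ 162
162 × 198 = 32076 ≡ 30
30 × 186 = 5580 ≡ 288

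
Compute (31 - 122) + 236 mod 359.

31 - 122 = -91 ≡ 268 (mod 359)
268 + 236 = 504 ≡ 145 (mod 359)

145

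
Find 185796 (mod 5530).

3306

185796 = 33·5530 + 3306, so 185796 ≡ 3306 (mod 5530).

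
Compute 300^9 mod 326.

Using repeated squaring:
300^1 ≡ 300 (mod 326)
300^2 ≡ 300^2 = 90000 ≡ 24 (mod 326)
300^4 ≡ 24^2 = 576 ≡ 250 (mod 326)
300^8 ≡ 250^2 = 62500 ≡ 234 (mod 326)
300^9 = 300^8 * 300^1 ≡ 234 * 300 (mod 326).
234 * 300 = 70200 ≡ 110 (mod 326).

110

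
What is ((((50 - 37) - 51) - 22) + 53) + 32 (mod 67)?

50 - 37 = 13
13 - 51 = -38 ≡ 29 (mod 67)
29 - 22 = 7
7 + 53 = 60
60 + 32 = 92 ≡ 25 (mod 67)

25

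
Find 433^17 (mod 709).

22

By square-and-multiply:
433^1 ≡ 433 (mod 709)
433^2 ≡ 433^2 = 187489 ≡ 313 (mod 709)
433^4 ≡ 313^2 = 97969 ≡ 127 (mod 709)
433^8 ≡ 127^2 = 16129 ≡ 531 (mod 709)
433^16 ≡ 531^2 = 281961 ≡ 488 (mod 709)
433^17 = 433^16 · 433^1 ≡ 488 · 433 (mod 709).
488 · 433 = 211304 ≡ 22 (mod 709).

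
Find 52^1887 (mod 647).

96

Compute successive squares:
52^1 ≡ 52 (mod 647)
52^2 ≡ 52^2 = 2704 ≡ 116 (mod 647)
52^4 ≡ 116^2 = 13456 ≡ 516 (mod 647)
52^8 ≡ 516^2 = 266256 ≡ 339 (mod 647)
52^16 ≡ 339^2 = 114921 ≡ 402 (mod 647)
52^32 ≡ 402^2 = 161604 ≡ 501 (mod 647)
52^64 ≡ 501^2 = 251001 ≡ 612 (mod 647)
52^128 ≡ 612^2 = 374544 ≡ 578 (mod 647)
52^256 ≡ 578^2 = 334084 ≡ 232 (mod 647)
52^512 ≡ 232^2 = 53824 ≡ 123 (mod 647)
52^1024 ≡ 123^2 = 15129 ≡ 248 (mod 647)
52^1887 = 52^1024 * 52^512 * 52^256 * 52^64 * 52^16 * 52^8 * 52^4 * 52^2 * 52^1 ≡ 248 * 123 * 232 * 612 * 402 * 339 * 516 * 116 * 52 (mod 647).
Accumulate the product:
248 * 123 = 30504 ≡ 95
95 * 232 = 22040 ≡ 42
42 * 612 = 25704 ≡ 471
471 * 402 = 189342 ≡ 418
418 * 339 = 141702 ≡ 9
9 * 516 = 4644 ≡ 115
115 * 116 = 13340 ≡ 400
400 * 52 = 20800 ≡ 96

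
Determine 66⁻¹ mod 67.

By the extended Euclidean algorithm:
67 = 1×66 + 1
66 = 66×1 + 0
gcd(66, 67) = 1, so the inverse exists.
Back-substitute for 1:
1 = 1×67 − 1×66
So 66⁻¹ ≡ −1 ≡ 66 (mod 67).

66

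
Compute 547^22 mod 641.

Using repeated squaring:
547^1 ≡ 547 (mod 641)
547^2 ≡ 547^2 = 299209 ≡ 503 (mod 641)
547^4 ≡ 503^2 = 253009 ≡ 455 (mod 641)
547^8 ≡ 455^2 = 207025 ≡ 623 (mod 641)
547^16 ≡ 623^2 = 388129 ≡ 324 (mod 641)
547^22 = 547^16 · 547^4 · 547^2 ≡ 324 · 455 · 503 (mod 641).
Accumulate the product:
324 · 455 = 147420 ≡ 631
631 · 503 = 317393 ≡ 98

98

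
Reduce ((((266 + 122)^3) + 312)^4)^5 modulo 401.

56

266 + 122 = 388
(388)^3 ≡ 209 (mod 401)
209 + 312 = 521 ≡ 120 (mod 401)
(120)^4 ≡ 93 (mod 401)
(93)^5 ≡ 56 (mod 401)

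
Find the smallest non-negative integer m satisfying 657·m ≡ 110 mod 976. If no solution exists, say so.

942

gcd(657, 976) = 1, so a unique solution mod 976 exists.
657⁻¹ ≡ 257 (mod 976).
m ≡ 257·110 ≡ 942 (mod 976).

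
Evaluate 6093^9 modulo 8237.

Compute successive squares:
9 in binary is 1001, i.e. 9 = 8 + 1.
6093^1 ≡ 6093 (mod 8237)
6093^2 ≡ 6093^2 = 37124649 ≡ 490 (mod 8237)
6093^4 ≡ 490^2 = 240100 ≡ 1227 (mod 8237)
6093^8 ≡ 1227^2 = 1505529 ≡ 6395 (mod 8237)
6093^9 = 6093^8 * 6093^1 ≡ 6395 * 6093 (mod 8237).
6395 * 6093 = 38964735 ≡ 3725 (mod 8237).

3725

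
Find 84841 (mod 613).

247

84841 = 138×613 + 247, so 84841 ≡ 247 (mod 613).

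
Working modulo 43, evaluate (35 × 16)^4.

35 × 16 = 560 ≡ 1 (mod 43)
(1)^4 ≡ 1 (mod 43)

1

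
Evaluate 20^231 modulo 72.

8

By square-and-multiply:
231 in binary is 11100111, i.e. 231 = 128 + 64 + 32 + 4 + 2 + 1.
20^1 ≡ 20 (mod 72)
20^2 ≡ 20^2 = 400 ≡ 40 (mod 72)
20^4 ≡ 40^2 = 1600 ≡ 16 (mod 72)
20^8 ≡ 16^2 = 256 ≡ 40 (mod 72)
20^16 ≡ 40^2 = 1600 ≡ 16 (mod 72)
20^32 ≡ 16^2 = 256 ≡ 40 (mod 72)
20^64 ≡ 40^2 = 1600 ≡ 16 (mod 72)
20^128 ≡ 16^2 = 256 ≡ 40 (mod 72)
20^231 = 20^128 · 20^64 · 20^32 · 20^4 · 20^2 · 20^1 ≡ 40 · 16 · 40 · 16 · 40 · 20 (mod 72).
Accumulate the product:
40 · 16 = 640 ≡ 64
64 · 40 = 2560 ≡ 40
40 · 16 = 640 ≡ 64
64 · 40 = 2560 ≡ 40
40 · 20 = 800 ≡ 8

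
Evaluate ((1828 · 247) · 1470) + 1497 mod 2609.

417

1828 · 247 = 451516 ≡ 159 (mod 2609)
159 · 1470 = 233730 ≡ 1529 (mod 2609)
1529 + 1497 = 3026 ≡ 417 (mod 2609)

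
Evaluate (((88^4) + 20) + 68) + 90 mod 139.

(88)^4 ≡ 71 (mod 139)
71 + 20 = 91
91 + 68 = 159 ≡ 20 (mod 139)
20 + 90 = 110

110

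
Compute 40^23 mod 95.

40^1 ≡ 40 (mod 95)
40^2 ≡ 40^2 = 1600 ≡ 80 (mod 95)
40^4 ≡ 80^2 = 6400 ≡ 35 (mod 95)
40^8 ≡ 35^2 = 1225 ≡ 85 (mod 95)
40^16 ≡ 85^2 = 7225 ≡ 5 (mod 95)
40^23 = 40^16 · 40^4 · 40^2 · 40^1 ≡ 5 · 35 · 80 · 40 (mod 95).
Accumulate the product:
5 · 35 = 175 ≡ 80
80 · 80 = 6400 ≡ 35
35 · 40 = 1400 ≡ 70

70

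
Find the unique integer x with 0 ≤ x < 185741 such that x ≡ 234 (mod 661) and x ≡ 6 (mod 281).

111282

661⁻¹ mod 281: 661·88 ≡ 1 (mod 281), so 661⁻¹ ≡ 88.
x = 234 + 661·((6 − 234)·88 mod 281) = 234 + 661·168 = 111282.
Check: 111282 mod 661 = 234, 111282 mod 281 = 6. ✓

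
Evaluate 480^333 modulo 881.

By square-and-multiply:
333 in binary is 101001101, i.e. 333 = 256 + 64 + 8 + 4 + 1.
480^1 ≡ 480 (mod 881)
480^2 ≡ 480^2 = 230400 ≡ 459 (mod 881)
480^4 ≡ 459^2 = 210681 ≡ 122 (mod 881)
480^8 ≡ 122^2 = 14884 ≡ 788 (mod 881)
480^16 ≡ 788^2 = 620944 ≡ 720 (mod 881)
480^32 ≡ 720^2 = 518400 ≡ 372 (mod 881)
480^64 ≡ 372^2 = 138384 ≡ 67 (mod 881)
480^128 ≡ 67^2 = 4489 ≡ 84 (mod 881)
480^256 ≡ 84^2 = 7056 ≡ 8 (mod 881)
480^333 = 480^256 * 480^64 * 480^8 * 480^4 * 480^1 ≡ 8 * 67 * 788 * 122 * 480 (mod 881).
Accumulate the product:
8 * 67 = 536
536 * 788 = 422368 ≡ 369
369 * 122 = 45018 ≡ 87
87 * 480 = 41760 ≡ 353

353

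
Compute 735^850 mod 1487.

898

850 in binary is 1101010010, i.e. 850 = 512 + 256 + 64 + 16 + 2.
735^1 ≡ 735 (mod 1487)
735^2 ≡ 735^2 = 540225 ≡ 444 (mod 1487)
735^4 ≡ 444^2 = 197136 ≡ 852 (mod 1487)
735^8 ≡ 852^2 = 725904 ≡ 248 (mod 1487)
735^16 ≡ 248^2 = 61504 ≡ 537 (mod 1487)
735^32 ≡ 537^2 = 288369 ≡ 1378 (mod 1487)
735^64 ≡ 1378^2 = 1898884 ≡ 1472 (mod 1487)
735^128 ≡ 1472^2 = 2166784 ≡ 225 (mod 1487)
735^256 ≡ 225^2 = 50625 ≡ 67 (mod 1487)
735^512 ≡ 67^2 = 4489 ≡ 28 (mod 1487)
735^850 = 735^512 × 735^256 × 735^64 × 735^16 × 735^2 ≡ 28 × 67 × 1472 × 537 × 444 (mod 1487).
Accumulate the product:
28 × 67 = 1876 ≡ 389
389 × 1472 = 572608 ≡ 113
113 × 537 = 60681 ≡ 1201
1201 × 444 = 533244 ≡ 898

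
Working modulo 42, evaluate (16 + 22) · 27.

16 + 22 = 38
38 · 27 = 1026 ≡ 18 (mod 42)

18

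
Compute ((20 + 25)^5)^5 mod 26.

20 + 25 = 45 ≡ 19 (mod 26)
(19)^5 ≡ 15 (mod 26)
(15)^5 ≡ 19 (mod 26)

19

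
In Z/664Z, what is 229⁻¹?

29

Run the extended Euclidean algorithm:
664 = 2*229 + 206
229 = 1*206 + 23
206 = 8*23 + 22
23 = 1*22 + 1
22 = 22*1 + 0
gcd(229, 664) = 1, so the inverse exists.
Bézout: 1 = −10*664 + 29*229.
So 229⁻¹ ≡ 29 (mod 664).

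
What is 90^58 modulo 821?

204

90^1 ≡ 90 (mod 821)
90^2 ≡ 90^2 = 8100 ≡ 711 (mod 821)
90^4 ≡ 711^2 = 505521 ≡ 606 (mod 821)
90^8 ≡ 606^2 = 367236 ≡ 249 (mod 821)
90^16 ≡ 249^2 = 62001 ≡ 426 (mod 821)
90^32 ≡ 426^2 = 181476 ≡ 35 (mod 821)
90^58 = 90^32 × 90^16 × 90^8 × 90^2 ≡ 35 × 426 × 249 × 711 (mod 821).
Accumulate the product:
35 × 426 = 14910 ≡ 132
132 × 249 = 32868 ≡ 28
28 × 711 = 19908 ≡ 204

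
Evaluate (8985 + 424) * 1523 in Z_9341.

813

8985 + 424 = 9409 ≡ 68 (mod 9341)
68 * 1523 = 103564 ≡ 813 (mod 9341)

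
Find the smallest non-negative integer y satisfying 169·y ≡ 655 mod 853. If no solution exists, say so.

gcd(169, 853) = 1, so a unique solution mod 853 exists.
169⁻¹ ≡ 106 (mod 853).
y ≡ 106·655 ≡ 337 (mod 853).

337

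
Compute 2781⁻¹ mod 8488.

8488 = 3*2781 + 145
2781 = 19*145 + 26
145 = 5*26 + 15
26 = 1*15 + 11
15 = 1*11 + 4
11 = 2*4 + 3
4 = 1*3 + 1
3 = 3*1 + 0
gcd(2781, 8488) = 1, so the inverse exists.
Back-substitute for 1:
1 = 1*4 − 1*3
  = −1*11 + 3*4
  = 3*15 − 4*11
  = −4*26 + 7*15
  = 7*145 − 39*26
  = −39*2781 + 748*145
  = 748*8488 − 2283*2781
So 2781⁻¹ ≡ −2283 ≡ 6205 (mod 8488).

6205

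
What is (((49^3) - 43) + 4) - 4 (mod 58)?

(49)^3 ≡ 25 (mod 58)
25 - 43 = -18 ≡ 40 (mod 58)
40 + 4 = 44
44 - 4 = 40

40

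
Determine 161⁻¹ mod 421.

34

Apply the Euclidean algorithm and back-substitute:
421 = 2×161 + 99
161 = 1×99 + 62
99 = 1×62 + 37
62 = 1×37 + 25
37 = 1×25 + 12
25 = 2×12 + 1
12 = 12×1 + 0
gcd(161, 421) = 1, so the inverse exists.
Back-substitute for 1:
1 = 1×25 − 2×12
  = −2×37 + 3×25
  = 3×62 − 5×37
  = −5×99 + 8×62
  = 8×161 − 13×99
  = −13×421 + 34×161
So 161⁻¹ ≡ 34 (mod 421).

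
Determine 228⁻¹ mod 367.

By the extended Euclidean algorithm:
367 = 1*228 + 139
228 = 1*139 + 89
139 = 1*89 + 50
89 = 1*50 + 39
50 = 1*39 + 11
39 = 3*11 + 6
11 = 1*6 + 5
6 = 1*5 + 1
5 = 5*1 + 0
gcd(228, 367) = 1, so the inverse exists.
Back-substitute for 1:
1 = 1*6 − 1*5
  = −1*11 + 2*6
  = 2*39 − 7*11
  = −7*50 + 9*39
  = 9*89 − 16*50
  = −16*139 + 25*89
  = 25*228 − 41*139
  = −41*367 + 66*228
So 228⁻¹ ≡ 66 (mod 367).

66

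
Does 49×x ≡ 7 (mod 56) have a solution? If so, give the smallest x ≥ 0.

7

gcd(49, 56) = 7, and 7 | 7, so solutions exist.
Divide through by 7: 7×x = 1 (mod 8).
7⁻¹ ≡ 7 (mod 8).
x ≡ 7×1 ≡ 7 (mod 8).
The smallest non-negative solution is x = 7.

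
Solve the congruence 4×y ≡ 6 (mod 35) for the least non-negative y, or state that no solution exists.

19

gcd(4, 35) = 1, so a unique solution mod 35 exists.
4⁻¹ ≡ 9 (mod 35).
y ≡ 9×6 ≡ 19 (mod 35).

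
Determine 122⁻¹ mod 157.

157 = 1*122 + 35
122 = 3*35 + 17
35 = 2*17 + 1
17 = 17*1 + 0
gcd(122, 157) = 1, so the inverse exists.
Back-substitute for 1:
1 = 1*35 − 2*17
  = −2*122 + 7*35
  = 7*157 − 9*122
So 122⁻¹ ≡ −9 ≡ 148 (mod 157).

148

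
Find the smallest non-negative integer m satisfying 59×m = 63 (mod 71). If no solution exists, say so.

48

gcd(59, 71) = 1, so a unique solution mod 71 exists.
59⁻¹ ≡ 65 (mod 71).
m ≡ 65×63 ≡ 48 (mod 71).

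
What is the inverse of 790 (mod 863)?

Apply the Euclidean algorithm and back-substitute:
863 = 1×790 + 73
790 = 10×73 + 60
73 = 1×60 + 13
60 = 4×13 + 8
13 = 1×8 + 5
8 = 1×5 + 3
5 = 1×3 + 2
3 = 1×2 + 1
2 = 2×1 + 0
gcd(790, 863) = 1, so the inverse exists.
Back-substitute for 1:
1 = 1×3 − 1×2
  = −1×5 + 2×3
  = 2×8 − 3×5
  = −3×13 + 5×8
  = 5×60 − 23×13
  = −23×73 + 28×60
  = 28×790 − 303×73
  = −303×863 + 331×790
So 790⁻¹ ≡ 331 (mod 863).

331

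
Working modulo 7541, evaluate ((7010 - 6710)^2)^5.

7010 - 6710 = 300
(300)^2 ≡ 7049 (mod 7541)
(7049)^5 ≡ 4768 (mod 7541)

4768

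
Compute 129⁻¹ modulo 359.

295

By the extended Euclidean algorithm:
359 = 2·129 + 101
129 = 1·101 + 28
101 = 3·28 + 17
28 = 1·17 + 11
17 = 1·11 + 6
11 = 1·6 + 5
6 = 1·5 + 1
5 = 5·1 + 0
gcd(129, 359) = 1, so the inverse exists.
Bézout: 1 = 23·359 − 64·129.
So 129⁻¹ ≡ −64 ≡ 295 (mod 359).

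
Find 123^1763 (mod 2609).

2319

Using repeated squaring:
1763 in binary is 11011100011, i.e. 1763 = 1024 + 512 + 128 + 64 + 32 + 2 + 1.
123^1 ≡ 123 (mod 2609)
123^2 ≡ 123^2 = 15129 ≡ 2084 (mod 2609)
123^4 ≡ 2084^2 = 4343056 ≡ 1680 (mod 2609)
123^8 ≡ 1680^2 = 2822400 ≡ 2071 (mod 2609)
123^16 ≡ 2071^2 = 4289041 ≡ 2454 (mod 2609)
123^32 ≡ 2454^2 = 6022116 ≡ 544 (mod 2609)
123^64 ≡ 544^2 = 295936 ≡ 1119 (mod 2609)
123^128 ≡ 1119^2 = 1252161 ≡ 2450 (mod 2609)
123^256 ≡ 2450^2 = 6002500 ≡ 1800 (mod 2609)
123^512 ≡ 1800^2 = 3240000 ≡ 2231 (mod 2609)
123^1024 ≡ 2231^2 = 4977361 ≡ 1998 (mod 2609)
123^1763 = 123^1024 * 123^512 * 123^128 * 123^64 * 123^32 * 123^2 * 123^1 ≡ 1998 * 2231 * 2450 * 1119 * 544 * 2084 * 123 (mod 2609).
Accumulate the product:
1998 * 2231 = 4457538 ≡ 1366
1366 * 2450 = 3346700 ≡ 1962
1962 * 1119 = 2195478 ≡ 1309
1309 * 544 = 712096 ≡ 2448
2448 * 2084 = 5101632 ≡ 1037
1037 * 123 = 127551 ≡ 2319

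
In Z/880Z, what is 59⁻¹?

179

Apply the Euclidean algorithm and back-substitute:
880 = 14*59 + 54
59 = 1*54 + 5
54 = 10*5 + 4
5 = 1*4 + 1
4 = 4*1 + 0
gcd(59, 880) = 1, so the inverse exists.
Bézout: 1 = −12*880 + 179*59.
So 59⁻¹ ≡ 179 (mod 880).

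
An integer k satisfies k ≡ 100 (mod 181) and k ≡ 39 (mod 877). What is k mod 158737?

49151

181⁻¹ mod 877: 181*470 ≡ 1 (mod 877), so 181⁻¹ ≡ 470.
k = 100 + 181*((39 − 100)*470 mod 877) = 100 + 181*271 = 49151.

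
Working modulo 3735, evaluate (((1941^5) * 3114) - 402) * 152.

3174

(1941)^5 ≡ 3591 (mod 3735)
3591 * 3114 = 11182374 ≡ 3519 (mod 3735)
3519 - 402 = 3117
3117 * 152 = 473784 ≡ 3174 (mod 3735)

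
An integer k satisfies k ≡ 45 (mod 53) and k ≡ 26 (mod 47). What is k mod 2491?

53⁻¹ mod 47: 53*8 ≡ 1 (mod 47), so 53⁻¹ ≡ 8.
k = 45 + 53*((26 − 45)*8 mod 47) = 45 + 53*36 = 1953.
Check: 1953 mod 53 = 45, 1953 mod 47 = 26. ✓

1953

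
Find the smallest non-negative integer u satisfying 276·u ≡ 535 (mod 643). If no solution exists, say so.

gcd(276, 643) = 1, so a unique solution mod 643 exists.
276⁻¹ ≡ 431 (mod 643).
u ≡ 431·535 ≡ 391 (mod 643).

391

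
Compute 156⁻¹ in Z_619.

496

Run the extended Euclidean algorithm:
619 = 3*156 + 151
156 = 1*151 + 5
151 = 30*5 + 1
5 = 5*1 + 0
gcd(156, 619) = 1, so the inverse exists.
Back-substitute for 1:
1 = 1*151 − 30*5
  = −30*156 + 31*151
  = 31*619 − 123*156
So 156⁻¹ ≡ −123 ≡ 496 (mod 619).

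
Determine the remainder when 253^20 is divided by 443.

20 in binary is 10100, i.e. 20 = 16 + 4.
253^1 ≡ 253 (mod 443)
253^2 ≡ 253^2 = 64009 ≡ 217 (mod 443)
253^4 ≡ 217^2 = 47089 ≡ 131 (mod 443)
253^8 ≡ 131^2 = 17161 ≡ 327 (mod 443)
253^16 ≡ 327^2 = 106929 ≡ 166 (mod 443)
253^20 = 253^16 × 253^4 ≡ 166 × 131 (mod 443).
166 × 131 = 21746 ≡ 39 (mod 443).

39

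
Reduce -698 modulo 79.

13

-698 = -9·79 + 13, so -698 ≡ 13 (mod 79).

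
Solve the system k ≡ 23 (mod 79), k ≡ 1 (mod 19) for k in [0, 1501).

79⁻¹ mod 19: 79·13 ≡ 1 (mod 19), so 79⁻¹ ≡ 13.
k = 23 + 79·((1 − 23)·13 mod 19) = 23 + 79·18 = 1445.
Check: 1445 mod 79 = 23, 1445 mod 19 = 1. ✓

1445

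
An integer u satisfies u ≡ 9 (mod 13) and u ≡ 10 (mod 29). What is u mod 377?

126

13⁻¹ mod 29: 13×9 ≡ 1 (mod 29), so 13⁻¹ ≡ 9.
u = 9 + 13×((10 − 9)×9 mod 29) = 9 + 13×9 = 126.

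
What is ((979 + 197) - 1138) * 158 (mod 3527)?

979 + 197 = 1176
1176 - 1138 = 38
38 * 158 = 6004 ≡ 2477 (mod 3527)

2477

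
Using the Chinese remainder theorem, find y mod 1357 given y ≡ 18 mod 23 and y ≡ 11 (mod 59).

1191

23⁻¹ mod 59: 23·18 ≡ 1 (mod 59), so 23⁻¹ ≡ 18.
y = 18 + 23·((11 − 18)·18 mod 59) = 18 + 23·51 = 1191.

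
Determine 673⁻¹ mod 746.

746 = 1·673 + 73
673 = 9·73 + 16
73 = 4·16 + 9
16 = 1·9 + 7
9 = 1·7 + 2
7 = 3·2 + 1
2 = 2·1 + 0
gcd(673, 746) = 1, so the inverse exists.
Back-substitute for 1:
1 = 1·7 − 3·2
  = −3·9 + 4·7
  = 4·16 − 7·9
  = −7·73 + 32·16
  = 32·673 − 295·73
  = −295·746 + 327·673
So 673⁻¹ ≡ 327 (mod 746).

327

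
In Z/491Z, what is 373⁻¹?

Apply the Euclidean algorithm and back-substitute:
491 = 1*373 + 118
373 = 3*118 + 19
118 = 6*19 + 4
19 = 4*4 + 3
4 = 1*3 + 1
3 = 3*1 + 0
gcd(373, 491) = 1, so the inverse exists.
Bézout: 1 = 98*491 − 129*373.
So 373⁻¹ ≡ −129 ≡ 362 (mod 491).

362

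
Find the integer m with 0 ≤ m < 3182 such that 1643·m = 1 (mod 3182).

Apply the Euclidean algorithm and back-substitute:
3182 = 1*1643 + 1539
1643 = 1*1539 + 104
1539 = 14*104 + 83
104 = 1*83 + 21
83 = 3*21 + 20
21 = 1*20 + 1
20 = 20*1 + 0
gcd(1643, 3182) = 1, so the inverse exists.
Back-substitute for 1:
1 = 1*21 − 1*20
  = −1*83 + 4*21
  = 4*104 − 5*83
  = −5*1539 + 74*104
  = 74*1643 − 79*1539
  = −79*3182 + 153*1643
So 1643⁻¹ ≡ 153 (mod 3182).

153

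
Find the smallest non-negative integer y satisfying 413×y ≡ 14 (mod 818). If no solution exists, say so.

gcd(413, 818) = 1, so a unique solution mod 818 exists.
413⁻¹ ≡ 307 (mod 818).
y ≡ 307×14 ≡ 208 (mod 818).

208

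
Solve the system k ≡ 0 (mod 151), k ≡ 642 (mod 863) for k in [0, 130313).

31710

151⁻¹ mod 863: 151·823 ≡ 1 (mod 863), so 151⁻¹ ≡ 823.
k = 0 + 151·((642 − 0)·823 mod 863) = 0 + 151·210 = 31710.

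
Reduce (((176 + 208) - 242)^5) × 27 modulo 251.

175

176 + 208 = 384 ≡ 133 (mod 251)
133 - 242 = -109 ≡ 142 (mod 251)
(142)^5 ≡ 211 (mod 251)
211 × 27 = 5697 ≡ 175 (mod 251)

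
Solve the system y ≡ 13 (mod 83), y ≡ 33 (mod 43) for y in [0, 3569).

83⁻¹ mod 43: 83·14 ≡ 1 (mod 43), so 83⁻¹ ≡ 14.
y = 13 + 83·((33 − 13)·14 mod 43) = 13 + 83·22 = 1839.
Check: 1839 mod 83 = 13, 1839 mod 43 = 33. ✓

1839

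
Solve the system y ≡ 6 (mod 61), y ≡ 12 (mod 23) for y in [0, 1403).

61⁻¹ mod 23: 61*20 ≡ 1 (mod 23), so 61⁻¹ ≡ 20.
y = 6 + 61*((12 − 6)*20 mod 23) = 6 + 61*5 = 311.

311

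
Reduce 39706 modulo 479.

39706 = 82·479 + 428, so 39706 ≡ 428 (mod 479).

428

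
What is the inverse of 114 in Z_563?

563 = 4*114 + 107
114 = 1*107 + 7
107 = 15*7 + 2
7 = 3*2 + 1
2 = 2*1 + 0
gcd(114, 563) = 1, so the inverse exists.
Back-substitute for 1:
1 = 1*7 − 3*2
  = −3*107 + 46*7
  = 46*114 − 49*107
  = −49*563 + 242*114
So 114⁻¹ ≡ 242 (mod 563).

242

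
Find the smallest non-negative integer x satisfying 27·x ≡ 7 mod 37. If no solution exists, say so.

3

gcd(27, 37) = 1, so a unique solution mod 37 exists.
27⁻¹ ≡ 11 (mod 37).
x ≡ 11·7 ≡ 3 (mod 37).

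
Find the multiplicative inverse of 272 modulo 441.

167

441 = 1*272 + 169
272 = 1*169 + 103
169 = 1*103 + 66
103 = 1*66 + 37
66 = 1*37 + 29
37 = 1*29 + 8
29 = 3*8 + 5
8 = 1*5 + 3
5 = 1*3 + 2
3 = 1*2 + 1
2 = 2*1 + 0
gcd(272, 441) = 1, so the inverse exists.
Back-substitute for 1:
1 = 1*3 − 1*2
  = −1*5 + 2*3
  = 2*8 − 3*5
  = −3*29 + 11*8
  = 11*37 − 14*29
  = −14*66 + 25*37
  = 25*103 − 39*66
  = −39*169 + 64*103
  = 64*272 − 103*169
  = −103*441 + 167*272
So 272⁻¹ ≡ 167 (mod 441).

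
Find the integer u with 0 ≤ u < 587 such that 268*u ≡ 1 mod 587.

Run the extended Euclidean algorithm:
587 = 2×268 + 51
268 = 5×51 + 13
51 = 3×13 + 12
13 = 1×12 + 1
12 = 12×1 + 0
gcd(268, 587) = 1, so the inverse exists.
Bézout: 1 = −21×587 + 46×268.
So 268⁻¹ ≡ 46 (mod 587).

46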